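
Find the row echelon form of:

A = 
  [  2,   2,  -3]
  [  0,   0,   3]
Row operations:
No row operations needed (already in echelon form).

Resulting echelon form:
REF = 
  [  2,   2,  -3]
  [  0,   0,   3]

Rank = 2 (number of non-zero pivot rows).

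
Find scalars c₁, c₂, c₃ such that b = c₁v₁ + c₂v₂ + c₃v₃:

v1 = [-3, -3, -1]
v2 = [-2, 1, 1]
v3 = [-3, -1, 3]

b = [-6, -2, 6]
c1 = 0, c2 = 0, c3 = 2

b = 0·v1 + 0·v2 + 2·v3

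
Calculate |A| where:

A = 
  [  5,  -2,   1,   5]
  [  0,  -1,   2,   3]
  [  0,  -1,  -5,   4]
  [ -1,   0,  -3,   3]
Cofactor expansion along row 1: det(A) = a₁₁M₁₁ - a₁₂M₁₂ + a₁₃M₁₃ - a₁₄M₁₄

M₁₁ = det[[-1, 2, 3]; [-1, -5, 4]; [0, -3, 3]]
  = (-1)·((-5)(3) - (4)(-3)) - (2)·((-1)(3) - (4)(0)) + (3)·((-1)(-3) - (-5)(0))
  = (-1)(-3) - (2)(-3) + (3)(3)
  = 18
M₁₂ = det[[0, 2, 3]; [0, -5, 4]; [-1, -3, 3]]
  = (0)·((-5)(3) - (4)(-3)) - (2)·((0)(3) - (4)(-1)) + (3)·((0)(-3) - (-5)(-1))
  = (0)(-3) - (2)(4) + (3)(-5)
  = -23
M₁₃ = det[[0, -1, 3]; [0, -1, 4]; [-1, 0, 3]]
  = (0)·((-1)(3) - (4)(0)) - (-1)·((0)(3) - (4)(-1)) + (3)·((0)(0) - (-1)(-1))
  = (0)(-3) - (-1)(4) + (3)(-1)
  = 1
M₁₄ = det[[0, -1, 2]; [0, -1, -5]; [-1, 0, -3]]
  = (0)·((-1)(-3) - (-5)(0)) - (-1)·((0)(-3) - (-5)(-1)) + (2)·((0)(0) - (-1)(-1))
  = (0)(3) - (-1)(-5) + (2)(-1)
  = -7

det(A) = (5)(18) - (-2)(-23) + (1)(1) - (5)(-7) = 80

det(A) = 80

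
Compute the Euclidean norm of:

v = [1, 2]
2.236

||v||₂ = √((1)² + (2)²) = √5 = 2.236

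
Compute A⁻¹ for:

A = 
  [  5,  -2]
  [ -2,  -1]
det(A) = (5)(-1) - (-2)(-2) = -9
For a 2×2 matrix, A⁻¹ = (1/det(A)) · [[d, -b], [-c, a]]
    = (-1/9) · [[-1, 2], [2, 5]]

A⁻¹ = 
  [ 1/9, -2/9]
  [-2/9, -5/9]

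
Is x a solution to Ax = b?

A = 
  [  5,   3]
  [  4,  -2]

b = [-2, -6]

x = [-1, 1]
Yes

Ax = [-2, -6] = b ✓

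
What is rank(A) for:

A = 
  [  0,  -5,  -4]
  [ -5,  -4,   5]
Row reduce:
Swap R1 ↔ R2
REF = 
  [ -5,  -4,   5]
  [  0,  -5,  -4]
Pivot columns: 1, 2 → 2 pivots.

rank(A) = 2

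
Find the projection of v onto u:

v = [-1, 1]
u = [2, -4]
proj_u(v) = [-3/5, 6/5]

v·u = (-1)(2) + (1)(-4) = -6
u·u = (2)² + (-4)² = 20
proj_u(v) = (v·u / u·u) × u = (-6/20) × u = (-3/10) × u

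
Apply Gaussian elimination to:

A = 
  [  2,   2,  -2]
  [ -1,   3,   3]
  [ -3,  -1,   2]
Row operations:
R2 → R2 + (1/2)·R1
R3 → R3 + (3/2)·R1
R3 → R3 - (1/2)·R2

Resulting echelon form:
REF = 
  [  2,   2,  -2]
  [  0,   4,   2]
  [  0,   0,  -2]

Rank = 3 (number of non-zero pivot rows).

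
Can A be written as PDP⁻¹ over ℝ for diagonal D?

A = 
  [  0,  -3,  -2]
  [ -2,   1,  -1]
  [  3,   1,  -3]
No

Characteristic polynomial: det(λI - A) = λ³ + 2λ² - 2λ - 37
By the rational root theorem any rational root is an integer dividing 37; none of those is a root, so p(λ) has no rational roots and hence (being an irreducible cubic) no repeated roots.
Discriminant of the cubic: Δ = -33067
Δ < 0 ⇒ one real eigenvalue and a complex-conjugate pair: λ ≈ -2.473 + 2.54i, -2.473 - 2.54i, 2.945
Has complex eigenvalues (not diagonalizable over ℝ).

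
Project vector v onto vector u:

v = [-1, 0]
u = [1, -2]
v·u = (-1)(1) + (0)(-2) = -1
u·u = (1)² + (-2)² = 5
proj_u(v) = (v·u / u·u) × u = (-1/5) × u

proj_u(v) = [-1/5, 2/5]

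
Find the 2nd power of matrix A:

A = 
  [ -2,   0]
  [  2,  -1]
A² = A·A:
A²[1,1] = (-2)(-2) + (0)(2) = 4
A²[1,2] = (-2)(0) + (0)(-1) = 0
A²[2,1] = (2)(-2) + (-1)(2) = -6
A²[2,2] = (2)(0) + (-1)(-1) = 1
A² = 
  [  4,   0]
  [ -6,   1]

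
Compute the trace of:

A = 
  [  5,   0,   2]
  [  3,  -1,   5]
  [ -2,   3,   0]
4

tr(A) = 5 + -1 + 0 = 4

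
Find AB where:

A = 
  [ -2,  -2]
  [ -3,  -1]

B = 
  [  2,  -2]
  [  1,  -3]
A is 2×2 and B is 2×2, so AB is 2×2. Each entry is (row of A)·(column of B):
AB[1,1] = (-2)(2) + (-2)(1) = -6
AB[1,2] = (-2)(-2) + (-2)(-3) = 10
AB[2,1] = (-3)(2) + (-1)(1) = -7
AB[2,2] = (-3)(-2) + (-1)(-3) = 9

AB = 
  [ -6,  10]
  [ -7,   9]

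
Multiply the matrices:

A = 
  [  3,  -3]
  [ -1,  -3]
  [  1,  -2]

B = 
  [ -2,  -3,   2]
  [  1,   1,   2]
AB = 
  [ -9, -12,   0]
  [ -1,   0,  -8]
  [ -4,  -5,  -2]

A is 3×2 and B is 2×3, so AB is 3×3. Each entry is (row of A)·(column of B):
AB[1,1] = (3)(-2) + (-3)(1) = -9
AB[1,2] = (3)(-3) + (-3)(1) = -12
AB[1,3] = (3)(2) + (-3)(2) = 0
AB[2,1] = (-1)(-2) + (-3)(1) = -1
AB[2,2] = (-1)(-3) + (-3)(1) = 0
AB[2,3] = (-1)(2) + (-3)(2) = -8
AB[3,1] = (1)(-2) + (-2)(1) = -4
AB[3,2] = (1)(-3) + (-2)(1) = -5
AB[3,3] = (1)(2) + (-2)(2) = -2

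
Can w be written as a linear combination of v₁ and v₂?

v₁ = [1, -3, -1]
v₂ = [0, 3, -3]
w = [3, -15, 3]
Yes

Form the augmented matrix and row-reduce:
[v₁|v₂|w] = 
  [  1,   0,   3]
  [ -3,   3, -15]
  [ -1,  -3,   3]
R2 → R2 + (3)·R1
R3 → R3 + (1)·R1
R3 → R3 + (1)·R2
REF = 
  [  1,   0,   3]
  [  0,   3,  -6]
  [  0,   0,   0]

No row of the form [0 0 | nonzero], so the system is consistent. Back-substitution gives c₁ = 3, c₂ = -2: w = (3)·v₁ + (-2)·v₂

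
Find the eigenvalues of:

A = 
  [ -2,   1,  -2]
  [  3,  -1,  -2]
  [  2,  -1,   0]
Characteristic polynomial: det(λI - A) = λ³ + 3λ² + λ - 2
Testing integer divisors of the constant term: p(-2) = 0, so (λ + 2) is a factor:
p(λ) = (λ + 2)(λ² + λ - 1)
λ² + λ - 1 = 0  ⇒  λ = (-1 ± √((1)² - 4·(-1)))/2 = (-1 ± √(5))/2
  = (-1 + √5)/2,  (-1 - √5)/2

λ = -2, (-1 + √5)/2, (-1 - √5)/2  (≈ -2, 0.618, -1.618)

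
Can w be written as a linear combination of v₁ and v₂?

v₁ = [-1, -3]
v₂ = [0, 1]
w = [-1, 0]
Yes

Form the augmented matrix and row-reduce:
[v₁|v₂|w] = 
  [ -1,   0,  -1]
  [ -3,   1,   0]
R2 → R2 - (3)·R1
REF = 
  [ -1,   0,  -1]
  [  0,   1,   3]

No row of the form [0 0 | nonzero], so the system is consistent. Back-substitution gives c₁ = 1, c₂ = 3: w = (1)·v₁ + (3)·v₂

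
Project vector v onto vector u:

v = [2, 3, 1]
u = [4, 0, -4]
v·u = (2)(4) + (3)(0) + (1)(-4) = 4
u·u = (4)² + (0)² + (-4)² = 32
proj_u(v) = (v·u / u·u) × u = (4/32) × u = (1/8) × u

proj_u(v) = [1/2, 0, -1/2]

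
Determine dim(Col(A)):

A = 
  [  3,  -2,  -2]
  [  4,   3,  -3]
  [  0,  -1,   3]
Row reduce:
R2 → R2 - (4/3)·R1
R3 → R3 + (3/17)·R2
REF = 
  [    3,    -2,    -2]
  [    0,  17/3,  -1/3]
  [    0,     0, 50/17]
Pivot columns: 1, 2, 3 → 3 pivots.
dim(Col(A)) = number of pivot columns = 3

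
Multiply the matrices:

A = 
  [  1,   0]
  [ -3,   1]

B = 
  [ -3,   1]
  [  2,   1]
A is 2×2 and B is 2×2, so AB is 2×2. Each entry is (row of A)·(column of B):
AB[1,1] = (1)(-3) + (0)(2) = -3
AB[1,2] = (1)(1) + (0)(1) = 1
AB[2,1] = (-3)(-3) + (1)(2) = 11
AB[2,2] = (-3)(1) + (1)(1) = -2

AB = 
  [ -3,   1]
  [ 11,  -2]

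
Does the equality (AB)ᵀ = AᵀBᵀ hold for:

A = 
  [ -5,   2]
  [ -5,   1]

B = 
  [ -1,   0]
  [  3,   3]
No

(AB)ᵀ = 
  [ 11,   8]
  [  6,   3]

AᵀBᵀ = 
  [  5, -30]
  [ -2,   9]

The two matrices differ, so (AB)ᵀ ≠ AᵀBᵀ in general. The correct identity is (AB)ᵀ = BᵀAᵀ.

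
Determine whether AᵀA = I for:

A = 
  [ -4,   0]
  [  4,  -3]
No

AᵀA = 
  [ 32, -12]
  [-12,   9]
≠ I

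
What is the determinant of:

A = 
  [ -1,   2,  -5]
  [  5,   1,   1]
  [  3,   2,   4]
-71

Cofactor expansion along row 1:
det(A) = (-1)·((1)(4) - (1)(2)) - (2)·((5)(4) - (1)(3)) + (-5)·((5)(2) - (1)(3))
  = (-1)(2) - (2)(17) + (-5)(7)
  = -71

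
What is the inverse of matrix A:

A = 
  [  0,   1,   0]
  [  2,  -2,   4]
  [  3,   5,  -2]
det(A) = (0)·((-2)(-2) - (4)(5)) - (1)·((2)(-2) - (4)(3)) + (0)·((2)(5) - (-2)(3))
  = (0)(-16) - (1)(-16) + (0)(16)
  = 16
det(A) = 16 ≠ 0, so A is invertible.

Cofactors Cᵢⱼ = (-1)ⁱ⁺ʲ·Mᵢⱼ:
C = 
  [-16,  16,  16]
  [  2,   0,   3]
  [  4,   0,  -2]

adj(A) = Cᵀ:
adj(A) = 
  [-16,   2,   4]
  [ 16,   0,   0]
  [ 16,   3,  -2]

A⁻¹ = (1/16) · adj(A):
A⁻¹ = 
  [  -1,  1/8,  1/4]
  [   1,    0,    0]
  [   1, 3/16, -1/8]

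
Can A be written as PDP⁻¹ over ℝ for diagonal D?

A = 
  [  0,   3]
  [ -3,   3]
No

tr(A) = 3, det(A) = 9
Characteristic polynomial: λ² - tr(A)λ + det(A) = λ² - 3λ + 9
λ² - 3λ + 9 = 0  ⇒  λ = (3 ± √((-3)² - 4·(9)))/2 = (3 ± √(-27))/2
  = (3 + 3i√3)/2,  (3 - 3i√3)/2
Eigenvalues: (3 + 3i√3)/2, (3 - 3i√3)/2  (≈ 1.5 + 2.598i, 1.5 - 2.598i)
Has complex eigenvalues (not diagonalizable over ℝ).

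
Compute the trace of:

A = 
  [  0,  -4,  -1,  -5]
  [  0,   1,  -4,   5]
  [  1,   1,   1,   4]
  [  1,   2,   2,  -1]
1

tr(A) = 0 + 1 + 1 + -1 = 1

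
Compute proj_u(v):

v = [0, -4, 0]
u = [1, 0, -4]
v·u = (0)(1) + (-4)(0) + (0)(-4) = 0
u·u = (1)² + (0)² + (-4)² = 17
proj_u(v) = (v·u / u·u) × u = (0/17) × u = (0) × u

proj_u(v) = [0, 0, 0]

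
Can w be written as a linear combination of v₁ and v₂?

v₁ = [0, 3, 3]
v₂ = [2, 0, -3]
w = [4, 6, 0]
Yes

Form the augmented matrix and row-reduce:
[v₁|v₂|w] = 
  [  0,   2,   4]
  [  3,   0,   6]
  [  3,  -3,   0]
Swap R1 ↔ R2
R3 → R3 - (1)·R1
R3 → R3 + (3/2)·R2
REF = 
  [  3,   0,   6]
  [  0,   2,   4]
  [  0,   0,   0]

No row of the form [0 0 | nonzero], so the system is consistent. Back-substitution gives c₁ = 2, c₂ = 2: w = (2)·v₁ + (2)·v₂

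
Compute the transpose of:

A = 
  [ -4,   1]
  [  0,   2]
Aᵀ = 
  [ -4,   0]
  [  1,   2]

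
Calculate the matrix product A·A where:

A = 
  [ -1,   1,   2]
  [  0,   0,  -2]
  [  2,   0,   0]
A² = A·A:
A²[1,1] = (-1)(-1) + (1)(0) + (2)(2) = 5
A²[1,2] = (-1)(1) + (1)(0) + (2)(0) = -1
A²[1,3] = (-1)(2) + (1)(-2) + (2)(0) = -4
A²[2,1] = (0)(-1) + (0)(0) + (-2)(2) = -4
A²[2,2] = (0)(1) + (0)(0) + (-2)(0) = 0
A²[2,3] = (0)(2) + (0)(-2) + (-2)(0) = 0
A²[3,1] = (2)(-1) + (0)(0) + (0)(2) = -2
A²[3,2] = (2)(1) + (0)(0) + (0)(0) = 2
A²[3,3] = (2)(2) + (0)(-2) + (0)(0) = 4
A² = 
  [  5,  -1,  -4]
  [ -4,   0,   0]
  [ -2,   2,   4]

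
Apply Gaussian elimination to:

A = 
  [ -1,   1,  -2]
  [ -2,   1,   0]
Row operations:
R2 → R2 - (2)·R1

Resulting echelon form:
REF = 
  [ -1,   1,  -2]
  [  0,  -1,   4]

Rank = 2 (number of non-zero pivot rows).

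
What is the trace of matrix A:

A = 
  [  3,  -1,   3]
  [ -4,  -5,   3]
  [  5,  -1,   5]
3

tr(A) = 3 + -5 + 5 = 3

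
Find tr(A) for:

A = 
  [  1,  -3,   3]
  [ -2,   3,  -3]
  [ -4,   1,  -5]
-1

tr(A) = 1 + 3 + -5 = -1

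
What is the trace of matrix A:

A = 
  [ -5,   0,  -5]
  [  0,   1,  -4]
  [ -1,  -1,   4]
0

tr(A) = -5 + 1 + 4 = 0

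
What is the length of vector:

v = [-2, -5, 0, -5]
7.348

||v||₂ = √((-2)² + (-5)² + (0)² + (-5)²) = √54 = 7.348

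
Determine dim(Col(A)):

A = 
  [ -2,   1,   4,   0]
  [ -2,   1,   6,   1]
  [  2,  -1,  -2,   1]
dim(Col(A)) = 2

Row reduce:
R2 → R2 - (1)·R1
R3 → R3 + (1)·R1
R3 → R3 - (1)·R2
REF = 
  [ -2,   1,   4,   0]
  [  0,   0,   2,   1]
  [  0,   0,   0,   0]
Pivot columns: 1, 3 → 2 pivots.
dim(Col(A)) = number of pivot columns = 2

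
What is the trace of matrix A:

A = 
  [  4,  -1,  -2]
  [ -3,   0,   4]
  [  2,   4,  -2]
2

tr(A) = 4 + 0 + -2 = 2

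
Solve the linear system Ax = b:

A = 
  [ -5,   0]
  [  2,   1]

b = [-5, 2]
Row reduce the augmented matrix [A|b]:
R2 → R2 + (2/5)·R1
REF = 
  [ -5,   0,  -5]
  [  0,   1,   0]

Back-substitution:
x₂ = 0 / 1 = 0
x₁ = (-5 - (0)(0)) / (-5) = 1

x = [1, 0]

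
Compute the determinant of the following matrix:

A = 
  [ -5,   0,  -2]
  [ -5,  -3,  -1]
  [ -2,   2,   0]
Cofactor expansion along row 1:
det(A) = (-5)·((-3)(0) - (-1)(2)) - (0)·((-5)(0) - (-1)(-2)) + (-2)·((-5)(2) - (-3)(-2))
  = (-5)(2) - (0)(-2) + (-2)(-16)
  = 22

det(A) = 22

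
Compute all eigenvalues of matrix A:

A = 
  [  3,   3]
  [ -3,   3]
λ = 3 + 3i, 3 - 3i  (≈ 3 + 3i, 3 - 3i)

tr(A) = 6, det(A) = 18
Characteristic polynomial: λ² - tr(A)λ + det(A) = λ² - 6λ + 18
λ² - 6λ + 18 = 0  ⇒  λ = (6 ± √((-6)² - 4·(18)))/2 = (6 ± √(-36))/2
  = 3 + 3i,  3 - 3i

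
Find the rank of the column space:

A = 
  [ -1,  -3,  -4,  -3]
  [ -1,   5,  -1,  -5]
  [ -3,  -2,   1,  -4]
Row reduce:
R2 → R2 - (1)·R1
R3 → R3 - (3)·R1
R3 → R3 - (7/8)·R2
REF = 
  [  -1,   -3,   -4,   -3]
  [   0,    8,    3,   -2]
  [   0,    0, 83/8, 27/4]
Pivot columns: 1, 2, 3 → 3 pivots.
dim(Col(A)) = number of pivot columns = 3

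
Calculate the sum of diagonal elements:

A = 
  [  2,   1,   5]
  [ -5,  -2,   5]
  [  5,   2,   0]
0

tr(A) = 2 + -2 + 0 = 0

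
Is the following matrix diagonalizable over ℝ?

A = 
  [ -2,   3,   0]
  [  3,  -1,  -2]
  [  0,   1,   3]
No

Characteristic polynomial: det(λI - A) = λ³ - 14λ + 25
By the rational root theorem any rational root is an integer dividing 25; none of those is a root, so p(λ) has no rational roots and hence (being an irreducible cubic) no repeated roots.
Discriminant of the cubic: Δ = -5899
Δ < 0 ⇒ one real eigenvalue and a complex-conjugate pair: λ ≈ -4.432, 2.216 + 0.8548i, 2.216 - 0.8548i
Has complex eigenvalues (not diagonalizable over ℝ).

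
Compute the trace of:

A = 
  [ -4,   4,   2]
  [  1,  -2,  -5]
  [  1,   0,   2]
-4

tr(A) = -4 + -2 + 2 = -4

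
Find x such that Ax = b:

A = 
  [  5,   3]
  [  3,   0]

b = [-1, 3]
x = [1, -2]

Row reduce the augmented matrix [A|b]:
R2 → R2 - (3/5)·R1
REF = 
  [   5,    3,   -1]
  [   0, -9/5, 18/5]

Back-substitution:
x₂ = (18/5) / (-9/5) = -2
x₁ = (-1 - (3)(-2)) / 5 = 1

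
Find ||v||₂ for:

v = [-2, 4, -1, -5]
6.782

||v||₂ = √((-2)² + (4)² + (-1)² + (-5)²) = √46 = 6.782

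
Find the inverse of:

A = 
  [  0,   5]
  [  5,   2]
det(A) = (0)(2) - (5)(5) = -25
For a 2×2 matrix, A⁻¹ = (1/det(A)) · [[d, -b], [-c, a]]
    = (-1/25) · [[2, -5], [-5, 0]]

A⁻¹ = 
  [-2/25,   1/5]
  [  1/5,     0]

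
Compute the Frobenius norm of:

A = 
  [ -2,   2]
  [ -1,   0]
||A||_F = 3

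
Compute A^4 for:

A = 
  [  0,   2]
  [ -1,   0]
A² = A·A:
A²[1,1] = (0)(0) + (2)(-1) = -2
A²[1,2] = (0)(2) + (2)(0) = 0
A²[2,1] = (-1)(0) + (0)(-1) = 0
A²[2,2] = (-1)(2) + (0)(0) = -2
A² = 
  [ -2,   0]
  [  0,  -2]

A^3 = A^2·A:
A^3[1,1] = (-2)(0) + (0)(-1) = 0
A^3[1,2] = (-2)(2) + (0)(0) = -4
A^3[2,1] = (0)(0) + (-2)(-1) = 2
A^3[2,2] = (0)(2) + (-2)(0) = 0
A^3 = 
  [  0,  -4]
  [  2,   0]

A^4 = A^3·A:
A^4[1,1] = (0)(0) + (-4)(-1) = 4
A^4[1,2] = (0)(2) + (-4)(0) = 0
A^4[2,1] = (2)(0) + (0)(-1) = 0
A^4[2,2] = (2)(2) + (0)(0) = 4
A^4 = 
  [  4,   0]
  [  0,   4]

Therefore
A^4 = 
  [  4,   0]
  [  0,   4]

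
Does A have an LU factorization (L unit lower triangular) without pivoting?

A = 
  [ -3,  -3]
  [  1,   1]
Yes.
A[1,1] = -3 ≠ 0, so Gaussian elimination proceeds without a row swap: multiplier ℓ₂₁ = (1)/(-3) = -1/3, and U[2,2] = 1 - (-1/3)(-3) = 0.
L = 
  [   1,    0]
  [-1/3,    1]
U = 
  [ -3,  -3]
  [  0,   0]
Check row 2 of LU: [(-1/3)(-3), (-1/3)(-3) + 0] = [1, 1] = row 2 of A ✓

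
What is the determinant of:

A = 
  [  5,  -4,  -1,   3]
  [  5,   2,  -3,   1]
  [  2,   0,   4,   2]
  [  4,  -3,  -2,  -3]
-744

Cofactor expansion along row 1: det(A) = a₁₁M₁₁ - a₁₂M₁₂ + a₁₃M₁₃ - a₁₄M₁₄

M₁₁ = det[[2, -3, 1]; [0, 4, 2]; [-3, -2, -3]]
  = (2)·((4)(-3) - (2)(-2)) - (-3)·((0)(-3) - (2)(-3)) + (1)·((0)(-2) - (4)(-3))
  = (2)(-8) - (-3)(6) + (1)(12)
  = 14
M₁₂ = det[[5, -3, 1]; [2, 4, 2]; [4, -2, -3]]
  = (5)·((4)(-3) - (2)(-2)) - (-3)·((2)(-3) - (2)(4)) + (1)·((2)(-2) - (4)(4))
  = (5)(-8) - (-3)(-14) + (1)(-20)
  = -102
M₁₃ = det[[5, 2, 1]; [2, 0, 2]; [4, -3, -3]]
  = (5)·((0)(-3) - (2)(-3)) - (2)·((2)(-3) - (2)(4)) + (1)·((2)(-3) - (0)(4))
  = (5)(6) - (2)(-14) + (1)(-6)
  = 52
M₁₄ = det[[5, 2, -3]; [2, 0, 4]; [4, -3, -2]]
  = (5)·((0)(-2) - (4)(-3)) - (2)·((2)(-2) - (4)(4)) + (-3)·((2)(-3) - (0)(4))
  = (5)(12) - (2)(-20) + (-3)(-6)
  = 118

det(A) = (5)(14) - (-4)(-102) + (-1)(52) - (3)(118) = -744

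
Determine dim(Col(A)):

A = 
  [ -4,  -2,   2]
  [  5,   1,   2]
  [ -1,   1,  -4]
Row reduce:
R2 → R2 + (5/4)·R1
R3 → R3 - (1/4)·R1
R3 → R3 + (1)·R2
REF = 
  [  -4,   -2,    2]
  [   0, -3/2,  9/2]
  [   0,    0,    0]
Pivot columns: 1, 2 → 2 pivots.
dim(Col(A)) = number of pivot columns = 2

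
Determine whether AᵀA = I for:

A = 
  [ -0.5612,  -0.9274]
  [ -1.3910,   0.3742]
No

AᵀA = 
  [  2.2498,  -0.0001]
  [ -0.0001,   1.0001]
≠ I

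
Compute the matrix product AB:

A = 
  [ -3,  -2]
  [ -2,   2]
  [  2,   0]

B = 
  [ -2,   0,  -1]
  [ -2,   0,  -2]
AB = 
  [ 10,   0,   7]
  [  0,   0,  -2]
  [ -4,   0,  -2]

A is 3×2 and B is 2×3, so AB is 3×3. Each entry is (row of A)·(column of B):
AB[1,1] = (-3)(-2) + (-2)(-2) = 10
AB[1,2] = (-3)(0) + (-2)(0) = 0
AB[1,3] = (-3)(-1) + (-2)(-2) = 7
AB[2,1] = (-2)(-2) + (2)(-2) = 0
AB[2,2] = (-2)(0) + (2)(0) = 0
AB[2,3] = (-2)(-1) + (2)(-2) = -2
AB[3,1] = (2)(-2) + (0)(-2) = -4
AB[3,2] = (2)(0) + (0)(0) = 0
AB[3,3] = (2)(-1) + (0)(-2) = -2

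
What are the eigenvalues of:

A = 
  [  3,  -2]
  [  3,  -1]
λ = 1 + i√2, 1 - i√2  (≈ 1 + 1.414i, 1 - 1.414i)

tr(A) = 2, det(A) = 3
Characteristic polynomial: λ² - tr(A)λ + det(A) = λ² - 2λ + 3
λ² - 2λ + 3 = 0  ⇒  λ = (2 ± √((-2)² - 4·(3)))/2 = (2 ± √(-8))/2
  = 1 + i√2,  1 - i√2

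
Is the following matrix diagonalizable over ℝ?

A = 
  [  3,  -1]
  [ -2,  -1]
Yes

tr(A) = 2, det(A) = -5
Characteristic polynomial: λ² - tr(A)λ + det(A) = λ² - 2λ - 5
λ² - 2λ - 5 = 0  ⇒  λ = (2 ± √((-2)² - 4·(-5)))/2 = (2 ± √(24))/2
  = 1 + √6,  1 - √6
Eigenvalues: 1 + √6, 1 - √6  (≈ 3.449, -1.449)
The two irrational eigenvalues are distinct (simple), so each has alg. mult. = geom. mult. = 1.
Sum of geometric multiplicities equals n, so A has n independent eigenvectors.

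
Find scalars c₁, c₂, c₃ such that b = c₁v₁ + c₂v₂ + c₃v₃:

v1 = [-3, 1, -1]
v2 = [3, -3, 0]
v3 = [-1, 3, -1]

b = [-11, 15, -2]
c1 = 0, c2 = -3, c3 = 2

b = 0·v1 + -3·v2 + 2·v3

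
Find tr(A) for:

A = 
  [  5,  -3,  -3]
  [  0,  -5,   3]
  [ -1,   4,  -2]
-2

tr(A) = 5 + -5 + -2 = -2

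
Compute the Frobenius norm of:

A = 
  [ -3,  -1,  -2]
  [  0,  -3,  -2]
||A||_F = 5.196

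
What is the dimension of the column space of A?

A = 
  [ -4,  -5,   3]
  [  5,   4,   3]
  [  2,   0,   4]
Row reduce:
R2 → R2 + (5/4)·R1
R3 → R3 + (1/2)·R1
R3 → R3 - (10/9)·R2
REF = 
  [  -4,   -5,    3]
  [   0, -9/4, 27/4]
  [   0,    0,   -2]
Pivot columns: 1, 2, 3 → 3 pivots.
dim(Col(A)) = number of pivot columns = 3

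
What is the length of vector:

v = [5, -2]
5.385

||v||₂ = √((5)² + (-2)²) = √29 = 5.385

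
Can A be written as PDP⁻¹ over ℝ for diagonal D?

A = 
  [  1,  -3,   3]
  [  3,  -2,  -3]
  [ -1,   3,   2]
No

Characteristic polynomial: det(λI - A) = λ³ - λ² + 17λ - 35
By the rational root theorem any rational root is an integer dividing 35; none of those is a root, so p(λ) has no rational roots and hence (being an irreducible cubic) no repeated roots.
Discriminant of the cubic: Δ = -41868
Δ < 0 ⇒ one real eigenvalue and a complex-conjugate pair: λ ≈ -0.4385 + 4.296i, -0.4385 - 4.296i, 1.877
Has complex eigenvalues (not diagonalizable over ℝ).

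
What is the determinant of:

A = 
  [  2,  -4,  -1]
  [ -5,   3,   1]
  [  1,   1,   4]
Cofactor expansion along row 1:
det(A) = (2)·((3)(4) - (1)(1)) - (-4)·((-5)(4) - (1)(1)) + (-1)·((-5)(1) - (3)(1))
  = (2)(11) - (-4)(-21) + (-1)(-8)
  = -54

det(A) = -54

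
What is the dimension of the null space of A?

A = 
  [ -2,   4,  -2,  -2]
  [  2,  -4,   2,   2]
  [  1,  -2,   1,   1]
nullity(A) = 3

Row reduce:
R2 → R2 + (1)·R1
R3 → R3 + (1/2)·R1
REF = 
  [ -2,   4,  -2,  -2]
  [  0,   0,   0,   0]
  [  0,   0,   0,   0]
Pivot columns: 1 → 1 pivot.
rank(A) = 1, so nullity(A) = 4 - 1 = 3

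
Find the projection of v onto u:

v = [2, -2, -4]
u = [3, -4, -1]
v·u = (2)(3) + (-2)(-4) + (-4)(-1) = 18
u·u = (3)² + (-4)² + (-1)² = 26
proj_u(v) = (v·u / u·u) × u = (18/26) × u = (9/13) × u

proj_u(v) = [27/13, -36/13, -9/13]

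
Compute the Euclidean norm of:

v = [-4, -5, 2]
6.708

||v||₂ = √((-4)² + (-5)² + (2)²) = √45 = 6.708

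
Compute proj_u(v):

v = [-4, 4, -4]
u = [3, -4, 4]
proj_u(v) = [-132/41, 176/41, -176/41]

v·u = (-4)(3) + (4)(-4) + (-4)(4) = -44
u·u = (3)² + (-4)² + (4)² = 41
proj_u(v) = (v·u / u·u) × u = (-44/41) × u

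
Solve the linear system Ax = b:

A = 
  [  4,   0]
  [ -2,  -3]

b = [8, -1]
x = [2, -1]

Row reduce the augmented matrix [A|b]:
R2 → R2 + (1/2)·R1
REF = 
  [  4,   0,   8]
  [  0,  -3,   3]

Back-substitution:
x₂ = 3 / (-3) = -1
x₁ = (8 - (0)(-1)) / 4 = 2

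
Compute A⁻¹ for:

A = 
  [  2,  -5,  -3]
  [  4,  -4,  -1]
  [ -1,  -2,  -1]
det(A) = (2)·((-4)(-1) - (-1)(-2)) - (-5)·((4)(-1) - (-1)(-1)) + (-3)·((4)(-2) - (-4)(-1))
  = (2)(2) - (-5)(-5) + (-3)(-12)
  = 15
det(A) = 15 ≠ 0, so A is invertible.

Cofactors Cᵢⱼ = (-1)ⁱ⁺ʲ·Mᵢⱼ:
C = 
  [  2,   5, -12]
  [  1,  -5,   9]
  [ -7, -10,  12]

adj(A) = Cᵀ:
adj(A) = 
  [  2,   1,  -7]
  [  5,  -5, -10]
  [-12,   9,  12]

A⁻¹ = (1/15) · adj(A):
A⁻¹ = 
  [ 2/15,  1/15, -7/15]
  [  1/3,  -1/3,  -2/3]
  [ -4/5,   3/5,   4/5]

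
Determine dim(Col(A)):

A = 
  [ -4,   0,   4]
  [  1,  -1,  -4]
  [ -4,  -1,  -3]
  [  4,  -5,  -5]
dim(Col(A)) = 3

Row reduce:
R2 → R2 + (1/4)·R1
R3 → R3 - (1)·R1
R4 → R4 + (1)·R1
R3 → R3 - (1)·R2
R4 → R4 - (5)·R2
R4 → R4 + (7/2)·R3
REF = 
  [ -4,   0,   4]
  [  0,  -1,  -3]
  [  0,   0,  -4]
  [  0,   0,   0]
Pivot columns: 1, 2, 3 → 3 pivots.
dim(Col(A)) = number of pivot columns = 3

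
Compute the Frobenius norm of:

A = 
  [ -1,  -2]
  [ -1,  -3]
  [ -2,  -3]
||A||_F = 5.292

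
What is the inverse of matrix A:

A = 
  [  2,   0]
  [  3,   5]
det(A) = (2)(5) - (0)(3) = 10
For a 2×2 matrix, A⁻¹ = (1/det(A)) · [[d, -b], [-c, a]]
    = (1/10) · [[5, 0], [-3, 2]]

A⁻¹ = 
  [  1/2,     0]
  [-3/10,   1/5]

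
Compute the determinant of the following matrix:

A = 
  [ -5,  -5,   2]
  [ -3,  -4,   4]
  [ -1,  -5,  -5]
-83

Cofactor expansion along row 1:
det(A) = (-5)·((-4)(-5) - (4)(-5)) - (-5)·((-3)(-5) - (4)(-1)) + (2)·((-3)(-5) - (-4)(-1))
  = (-5)(40) - (-5)(19) + (2)(11)
  = -83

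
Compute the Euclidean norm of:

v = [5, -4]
6.403

||v||₂ = √((5)² + (-4)²) = √41 = 6.403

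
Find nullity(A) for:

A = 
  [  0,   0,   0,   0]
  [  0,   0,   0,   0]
nullity(A) = 4

Row reduce:
(no row operations needed)
REF = 
  [  0,   0,   0,   0]
  [  0,   0,   0,   0]
Pivot columns: none → 0 pivots.
rank(A) = 0, so nullity(A) = 4 - 0 = 4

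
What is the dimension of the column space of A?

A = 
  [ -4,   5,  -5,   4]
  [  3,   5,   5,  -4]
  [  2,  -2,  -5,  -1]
dim(Col(A)) = 3

Row reduce:
R2 → R2 + (3/4)·R1
R3 → R3 + (1/2)·R1
R3 → R3 - (2/35)·R2
REF = 
  [   -4,     5,    -5,     4]
  [    0,  35/4,   5/4,    -1]
  [    0,     0, -53/7, 37/35]
Pivot columns: 1, 2, 3 → 3 pivots.
dim(Col(A)) = number of pivot columns = 3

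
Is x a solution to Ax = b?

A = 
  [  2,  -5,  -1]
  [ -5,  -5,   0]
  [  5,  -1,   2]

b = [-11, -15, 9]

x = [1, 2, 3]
Yes

Ax = [-11, -15, 9] = b ✓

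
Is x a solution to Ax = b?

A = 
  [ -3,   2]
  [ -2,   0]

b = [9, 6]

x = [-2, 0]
No

Ax = [6, 4] ≠ b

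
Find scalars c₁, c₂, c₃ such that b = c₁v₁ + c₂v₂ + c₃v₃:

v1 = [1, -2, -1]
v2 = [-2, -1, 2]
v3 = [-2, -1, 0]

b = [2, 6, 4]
c1 = -2, c2 = 1, c3 = -3

b = -2·v1 + 1·v2 + -3·v3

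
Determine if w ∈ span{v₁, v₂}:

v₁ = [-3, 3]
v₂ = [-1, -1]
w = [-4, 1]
Yes

Form the augmented matrix and row-reduce:
[v₁|v₂|w] = 
  [ -3,  -1,  -4]
  [  3,  -1,   1]
R2 → R2 + (1)·R1
REF = 
  [ -3,  -1,  -4]
  [  0,  -2,  -3]

No row of the form [0 0 | nonzero], so the system is consistent. Back-substitution gives c₁ = 5/6, c₂ = 3/2: w = (5/6)·v₁ + (3/2)·v₂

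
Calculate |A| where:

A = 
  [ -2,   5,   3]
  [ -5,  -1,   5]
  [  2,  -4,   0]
76

Cofactor expansion along row 1:
det(A) = (-2)·((-1)(0) - (5)(-4)) - (5)·((-5)(0) - (5)(2)) + (3)·((-5)(-4) - (-1)(2))
  = (-2)(20) - (5)(-10) + (3)(22)
  = 76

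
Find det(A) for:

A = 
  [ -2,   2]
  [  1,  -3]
4

For a 2×2 matrix, det = ad - bc = (-2)(-3) - (2)(1) = 4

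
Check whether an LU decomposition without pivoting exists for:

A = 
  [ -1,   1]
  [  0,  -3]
Yes.
A[1,1] = -1 ≠ 0, so Gaussian elimination proceeds without a row swap: multiplier ℓ₂₁ = (0)/(-1) = 0, and U[2,2] = -3 - (0)(1) = -3.
L = 
  [  1,   0]
  [  0,   1]
U = 
  [ -1,   1]
  [  0,  -3]
Check row 2 of LU: [(0)(-1), (0)(1) + (-3)] = [0, -3] = row 2 of A ✓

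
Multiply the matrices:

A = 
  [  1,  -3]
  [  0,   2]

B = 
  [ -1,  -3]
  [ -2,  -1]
AB = 
  [  5,   0]
  [ -4,  -2]

A is 2×2 and B is 2×2, so AB is 2×2. Each entry is (row of A)·(column of B):
AB[1,1] = (1)(-1) + (-3)(-2) = 5
AB[1,2] = (1)(-3) + (-3)(-1) = 0
AB[2,1] = (0)(-1) + (2)(-2) = -4
AB[2,2] = (0)(-3) + (2)(-1) = -2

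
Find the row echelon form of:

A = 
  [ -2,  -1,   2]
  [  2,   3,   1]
Row operations:
R2 → R2 + (1)·R1

Resulting echelon form:
REF = 
  [ -2,  -1,   2]
  [  0,   2,   3]

Rank = 2 (number of non-zero pivot rows).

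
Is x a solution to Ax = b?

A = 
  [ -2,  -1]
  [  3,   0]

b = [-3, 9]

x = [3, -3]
Yes

Ax = [-3, 9] = b ✓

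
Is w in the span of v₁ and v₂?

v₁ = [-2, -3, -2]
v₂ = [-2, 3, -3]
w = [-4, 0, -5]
Yes

Form the augmented matrix and row-reduce:
[v₁|v₂|w] = 
  [ -2,  -2,  -4]
  [ -3,   3,   0]
  [ -2,  -3,  -5]
R2 → R2 - (3/2)·R1
R3 → R3 - (1)·R1
R3 → R3 + (1/6)·R2
REF = 
  [ -2,  -2,  -4]
  [  0,   6,   6]
  [  0,   0,   0]

No row of the form [0 0 | nonzero], so the system is consistent. Back-substitution gives c₁ = 1, c₂ = 1: w = (1)·v₁ + (1)·v₂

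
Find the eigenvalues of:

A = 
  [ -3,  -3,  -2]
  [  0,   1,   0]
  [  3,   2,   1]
Characteristic polynomial: det(λI - A) = λ³ + λ² + λ - 3
Testing integer divisors of the constant term: p(1) = 0, so (λ - 1) is a factor:
p(λ) = (λ - 1)(λ² + 2λ + 3)
λ² + 2λ + 3 = 0  ⇒  λ = (-2 ± √((2)² - 4·(3)))/2 = (-2 ± √(-8))/2
  = -1 + i√2,  -1 - i√2

λ = 1, -1 + i√2, -1 - i√2  (≈ 1, -1 + 1.414i, -1 - 1.414i)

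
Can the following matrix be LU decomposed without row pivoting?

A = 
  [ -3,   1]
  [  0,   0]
Yes.
A[1,1] = -3 ≠ 0, so Gaussian elimination proceeds without a row swap: multiplier ℓ₂₁ = (0)/(-3) = 0, and U[2,2] = 0 - (0)(1) = 0.
L = 
  [  1,   0]
  [  0,   1]
U = 
  [ -3,   1]
  [  0,   0]
Check row 2 of LU: [(0)(-3), (0)(1) + 0] = [0, 0] = row 2 of A ✓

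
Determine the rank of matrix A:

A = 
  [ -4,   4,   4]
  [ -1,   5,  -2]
Row reduce:
R2 → R2 - (1/4)·R1
REF = 
  [ -4,   4,   4]
  [  0,   4,  -3]
Pivot columns: 1, 2 → 2 pivots.

rank(A) = 2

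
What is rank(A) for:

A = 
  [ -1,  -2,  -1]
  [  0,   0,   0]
Row reduce:
(no row operations needed)
REF = 
  [ -1,  -2,  -1]
  [  0,   0,   0]
Pivot columns: 1 → 1 pivot.

rank(A) = 1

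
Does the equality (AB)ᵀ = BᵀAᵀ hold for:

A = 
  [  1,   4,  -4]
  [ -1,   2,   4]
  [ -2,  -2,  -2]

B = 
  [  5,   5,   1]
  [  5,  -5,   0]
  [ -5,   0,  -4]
Yes

(AB)ᵀ = 
  [ 45, -15, -10]
  [-15, -15,   0]
  [ 17, -17,   6]

BᵀAᵀ = 
  [ 45, -15, -10]
  [-15, -15,   0]
  [ 17, -17,   6]

Both sides are equal — this is the standard identity (AB)ᵀ = BᵀAᵀ, which holds for all A, B.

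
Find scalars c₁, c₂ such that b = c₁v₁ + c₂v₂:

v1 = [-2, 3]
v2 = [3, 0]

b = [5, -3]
c1 = -1, c2 = 1

b = -1·v1 + 1·v2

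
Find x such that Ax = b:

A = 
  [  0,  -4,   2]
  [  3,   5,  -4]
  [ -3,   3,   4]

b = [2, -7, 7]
Row reduce the augmented matrix [A|b]:
Swap R1 ↔ R2
R3 → R3 + (1)·R1
R3 → R3 + (2)·R2
REF = 
  [  3,   5,  -4,  -7]
  [  0,  -4,   2,   2]
  [  0,   0,   4,   4]

Back-substitution:
x₃ = 4 / 4 = 1
x₂ = (2 - (2)(1)) / (-4) = 0
x₁ = (-7 - (5)(0) - (-4)(1)) / 3 = -1

x = [-1, 0, 1]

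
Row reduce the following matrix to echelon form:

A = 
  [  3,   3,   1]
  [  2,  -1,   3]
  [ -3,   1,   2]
Row operations:
R2 → R2 - (2/3)·R1
R3 → R3 + (1)·R1
R3 → R3 + (4/3)·R2

Resulting echelon form:
REF = 
  [   3,    3,    1]
  [   0,   -3,  7/3]
  [   0,    0, 55/9]

Rank = 3 (number of non-zero pivot rows).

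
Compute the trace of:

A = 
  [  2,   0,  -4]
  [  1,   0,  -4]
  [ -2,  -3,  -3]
-1

tr(A) = 2 + 0 + -3 = -1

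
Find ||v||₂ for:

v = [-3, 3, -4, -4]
7.071

||v||₂ = √((-3)² + (3)² + (-4)² + (-4)²) = √50 = 7.071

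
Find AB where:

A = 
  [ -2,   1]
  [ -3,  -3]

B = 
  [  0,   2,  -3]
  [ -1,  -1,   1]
AB = 
  [ -1,  -5,   7]
  [  3,  -3,   6]

A is 2×2 and B is 2×3, so AB is 2×3. Each entry is (row of A)·(column of B):
AB[1,1] = (-2)(0) + (1)(-1) = -1
AB[1,2] = (-2)(2) + (1)(-1) = -5
AB[1,3] = (-2)(-3) + (1)(1) = 7
AB[2,1] = (-3)(0) + (-3)(-1) = 3
AB[2,2] = (-3)(2) + (-3)(-1) = -3
AB[2,3] = (-3)(-3) + (-3)(1) = 6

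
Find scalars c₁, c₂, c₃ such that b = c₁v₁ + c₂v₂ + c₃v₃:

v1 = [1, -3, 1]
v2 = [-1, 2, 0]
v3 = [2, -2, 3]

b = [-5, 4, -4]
c1 = 2, c2 = 3, c3 = -2

b = 2·v1 + 3·v2 + -2·v3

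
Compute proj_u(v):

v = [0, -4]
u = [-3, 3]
proj_u(v) = [2, -2]

v·u = (0)(-3) + (-4)(3) = -12
u·u = (-3)² + (3)² = 18
proj_u(v) = (v·u / u·u) × u = (-12/18) × u = (-2/3) × u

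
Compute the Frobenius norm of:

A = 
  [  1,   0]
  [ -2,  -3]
||A||_F = 3.742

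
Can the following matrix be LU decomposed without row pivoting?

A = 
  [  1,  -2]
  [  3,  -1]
Yes.
A[1,1] = 1 ≠ 0, so Gaussian elimination proceeds without a row swap: multiplier ℓ₂₁ = (3)/(1) = 3, and U[2,2] = -1 - (3)(-2) = 5.
L = 
  [  1,   0]
  [  3,   1]
U = 
  [  1,  -2]
  [  0,   5]
Check row 2 of LU: [(3)(1), (3)(-2) + 5] = [3, -1] = row 2 of A ✓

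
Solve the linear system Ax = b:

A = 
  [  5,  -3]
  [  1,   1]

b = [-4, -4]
Row reduce the augmented matrix [A|b]:
R2 → R2 - (1/5)·R1
REF = 
  [    5,    -3,    -4]
  [    0,   8/5, -16/5]

Back-substitution:
x₂ = (-16/5) / (8/5) = -2
x₁ = (-4 - (-3)(-2)) / 5 = -2

x = [-2, -2]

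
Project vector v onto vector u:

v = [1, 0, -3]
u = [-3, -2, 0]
v·u = (1)(-3) + (0)(-2) + (-3)(0) = -3
u·u = (-3)² + (-2)² + (0)² = 13
proj_u(v) = (v·u / u·u) × u = (-3/13) × u

proj_u(v) = [9/13, 6/13, 0]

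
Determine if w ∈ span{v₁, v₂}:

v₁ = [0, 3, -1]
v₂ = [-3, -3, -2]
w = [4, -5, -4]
No

Form the augmented matrix and row-reduce:
[v₁|v₂|w] = 
  [  0,  -3,   4]
  [  3,  -3,  -5]
  [ -1,  -2,  -4]
Swap R1 ↔ R2
R3 → R3 + (1/3)·R1
R3 → R3 - (1)·R2
REF = 
  [    3,    -3,    -5]
  [    0,    -3,     4]
  [    0,     0, -29/3]

Row 3 reads [0 0 | -29/3], i.e. 0 = -29/3, so the system is inconsistent and w ∉ span{v₁, v₂}.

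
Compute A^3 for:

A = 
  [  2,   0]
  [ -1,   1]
A^3 = 
  [  8,   0]
  [ -7,   1]

A² = A·A:
A²[1,1] = (2)(2) + (0)(-1) = 4
A²[1,2] = (2)(0) + (0)(1) = 0
A²[2,1] = (-1)(2) + (1)(-1) = -3
A²[2,2] = (-1)(0) + (1)(1) = 1
A² = 
  [  4,   0]
  [ -3,   1]

A^3 = A^2·A:
A^3[1,1] = (4)(2) + (0)(-1) = 8
A^3[1,2] = (4)(0) + (0)(1) = 0
A^3[2,1] = (-3)(2) + (1)(-1) = -7
A^3[2,2] = (-3)(0) + (1)(1) = 1
A^3 = 
  [  8,   0]
  [ -7,   1]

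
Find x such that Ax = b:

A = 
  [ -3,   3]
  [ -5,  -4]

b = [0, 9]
x = [-1, -1]

Row reduce the augmented matrix [A|b]:
R2 → R2 - (5/3)·R1
REF = 
  [ -3,   3,   0]
  [  0,  -9,   9]

Back-substitution:
x₂ = 9 / (-9) = -1
x₁ = (0 - (3)(-1)) / (-3) = -1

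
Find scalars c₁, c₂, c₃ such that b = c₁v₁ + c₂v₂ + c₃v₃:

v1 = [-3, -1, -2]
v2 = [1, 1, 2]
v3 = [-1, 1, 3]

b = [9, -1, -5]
c1 = -2, c2 = 0, c3 = -3

b = -2·v1 + 0·v2 + -3·v3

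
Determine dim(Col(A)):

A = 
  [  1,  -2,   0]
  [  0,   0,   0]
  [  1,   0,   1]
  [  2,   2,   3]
Row reduce:
R3 → R3 - (1)·R1
R4 → R4 - (2)·R1
Swap R2 ↔ R3
R4 → R4 - (3)·R2
REF = 
  [  1,  -2,   0]
  [  0,   2,   1]
  [  0,   0,   0]
  [  0,   0,   0]
Pivot columns: 1, 2 → 2 pivots.
dim(Col(A)) = number of pivot columns = 2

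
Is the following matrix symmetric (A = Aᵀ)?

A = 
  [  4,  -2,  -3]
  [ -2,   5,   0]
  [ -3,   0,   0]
Yes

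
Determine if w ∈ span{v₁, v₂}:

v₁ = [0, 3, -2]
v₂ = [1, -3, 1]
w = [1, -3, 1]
Yes

Form the augmented matrix and row-reduce:
[v₁|v₂|w] = 
  [  0,   1,   1]
  [  3,  -3,  -3]
  [ -2,   1,   1]
Swap R1 ↔ R2
R3 → R3 + (2/3)·R1
R3 → R3 + (1)·R2
REF = 
  [  3,  -3,  -3]
  [  0,   1,   1]
  [  0,   0,   0]

No row of the form [0 0 | nonzero], so the system is consistent. Back-substitution gives c₁ = 0, c₂ = 1: w = (0)·v₁ + (1)·v₂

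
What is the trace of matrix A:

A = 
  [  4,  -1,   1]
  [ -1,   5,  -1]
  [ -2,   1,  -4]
5

tr(A) = 4 + 5 + -4 = 5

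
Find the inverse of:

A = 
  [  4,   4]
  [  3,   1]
det(A) = (4)(1) - (4)(3) = -8
For a 2×2 matrix, A⁻¹ = (1/det(A)) · [[d, -b], [-c, a]]
    = (-1/8) · [[1, -4], [-3, 4]]

A⁻¹ = 
  [-1/8,  1/2]
  [ 3/8, -1/2]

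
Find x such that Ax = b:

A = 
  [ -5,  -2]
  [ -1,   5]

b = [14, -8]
Row reduce the augmented matrix [A|b]:
R2 → R2 - (1/5)·R1
REF = 
  [   -5,    -2,    14]
  [    0,  27/5, -54/5]

Back-substitution:
x₂ = (-54/5) / (27/5) = -2
x₁ = (14 - (-2)(-2)) / (-5) = -2

x = [-2, -2]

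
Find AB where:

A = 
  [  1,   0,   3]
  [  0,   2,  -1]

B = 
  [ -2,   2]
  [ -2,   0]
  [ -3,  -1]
AB = 
  [-11,  -1]
  [ -1,   1]

A is 2×3 and B is 3×2, so AB is 2×2. Each entry is (row of A)·(column of B):
AB[1,1] = (1)(-2) + (0)(-2) + (3)(-3) = -11
AB[1,2] = (1)(2) + (0)(0) + (3)(-1) = -1
AB[2,1] = (0)(-2) + (2)(-2) + (-1)(-3) = -1
AB[2,2] = (0)(2) + (2)(0) + (-1)(-1) = 1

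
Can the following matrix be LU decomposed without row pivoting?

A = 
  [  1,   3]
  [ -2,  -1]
Yes.
A[1,1] = 1 ≠ 0, so Gaussian elimination proceeds without a row swap: multiplier ℓ₂₁ = (-2)/(1) = -2, and U[2,2] = -1 - (-2)(3) = 5.
L = 
  [  1,   0]
  [ -2,   1]
U = 
  [  1,   3]
  [  0,   5]
Check row 2 of LU: [(-2)(1), (-2)(3) + 5] = [-2, -1] = row 2 of A ✓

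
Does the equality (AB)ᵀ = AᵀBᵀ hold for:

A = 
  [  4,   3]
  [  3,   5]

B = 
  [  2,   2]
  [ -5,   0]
No

(AB)ᵀ = 
  [ -7, -19]
  [  8,   6]

AᵀBᵀ = 
  [ 14, -20]
  [ 16, -15]

The two matrices differ, so (AB)ᵀ ≠ AᵀBᵀ in general. The correct identity is (AB)ᵀ = BᵀAᵀ.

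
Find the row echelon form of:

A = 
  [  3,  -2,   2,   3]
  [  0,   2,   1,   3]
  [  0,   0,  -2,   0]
Row operations:
No row operations needed (already in echelon form).

Resulting echelon form:
REF = 
  [  3,  -2,   2,   3]
  [  0,   2,   1,   3]
  [  0,   0,  -2,   0]

Rank = 3 (number of non-zero pivot rows).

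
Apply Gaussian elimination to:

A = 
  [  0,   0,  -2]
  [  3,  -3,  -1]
Row operations:
Swap R1 ↔ R2

Resulting echelon form:
REF = 
  [  3,  -3,  -1]
  [  0,   0,  -2]

Rank = 2 (number of non-zero pivot rows).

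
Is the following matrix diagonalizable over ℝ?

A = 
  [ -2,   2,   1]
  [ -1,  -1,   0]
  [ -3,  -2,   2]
No

Characteristic polynomial: det(λI - A) = λ³ + λ² + λ - 7
By the rational root theorem any rational root is an integer dividing 7; none of those is a root, so p(λ) has no rational roots and hence (being an irreducible cubic) no repeated roots.
Discriminant of the cubic: Δ = -1424
Δ < 0 ⇒ one real eigenvalue and a complex-conjugate pair: λ ≈ -1.244 + 1.776i, -1.244 - 1.776i, 1.488
Has complex eigenvalues (not diagonalizable over ℝ).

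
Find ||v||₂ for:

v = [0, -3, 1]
3.162

||v||₂ = √((0)² + (-3)² + (1)²) = √10 = 3.162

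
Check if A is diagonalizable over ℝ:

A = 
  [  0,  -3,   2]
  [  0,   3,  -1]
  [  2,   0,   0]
Yes

Characteristic polynomial: det(λI - A) = λ³ - 3λ² - 4λ + 6
Testing integer divisors of the constant term: p(1) = 0, so (λ - 1) is a factor:
p(λ) = (λ - 1)(λ² - 2λ - 6)
λ² - 2λ - 6 = 0  ⇒  λ = (2 ± √((-2)² - 4·(-6)))/2 = (2 ± √(28))/2
  = 1 + √7,  1 - √7
Eigenvalues: 1, 1 + √7, 1 - √7  (≈ 1, 3.646, -1.646)
The two irrational eigenvalues are distinct (simple), so each has alg. mult. = geom. mult. = 1.
λ=1: alg. mult. = 1, geom. mult. = 3 - rank(A - (1)I) = 3 - 2 = 1
Sum of geometric multiplicities equals n, so A has n independent eigenvectors.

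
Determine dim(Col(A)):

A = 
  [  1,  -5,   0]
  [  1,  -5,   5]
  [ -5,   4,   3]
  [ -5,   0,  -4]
dim(Col(A)) = 3

Row reduce:
R2 → R2 - (1)·R1
R3 → R3 + (5)·R1
R4 → R4 + (5)·R1
Swap R2 ↔ R3
R4 → R4 - (25/21)·R2
R4 → R4 + (53/35)·R3
REF = 
  [  1,  -5,   0]
  [  0, -21,   3]
  [  0,   0,   5]
  [  0,   0,   0]
Pivot columns: 1, 2, 3 → 3 pivots.
dim(Col(A)) = number of pivot columns = 3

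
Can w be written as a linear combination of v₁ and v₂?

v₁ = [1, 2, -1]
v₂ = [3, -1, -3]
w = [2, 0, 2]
No

Form the augmented matrix and row-reduce:
[v₁|v₂|w] = 
  [  1,   3,   2]
  [  2,  -1,   0]
  [ -1,  -3,   2]
R2 → R2 - (2)·R1
R3 → R3 + (1)·R1
REF = 
  [  1,   3,   2]
  [  0,  -7,  -4]
  [  0,   0,   4]

Row 3 reads [0 0 | 4], i.e. 0 = 4, so the system is inconsistent and w ∉ span{v₁, v₂}.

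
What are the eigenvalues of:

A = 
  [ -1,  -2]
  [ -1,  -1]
λ = -1 + √2, -1 - √2  (≈ 0.4142, -2.414)

tr(A) = -2, det(A) = -1
Characteristic polynomial: λ² - tr(A)λ + det(A) = λ² + 2λ - 1
λ² + 2λ - 1 = 0  ⇒  λ = (-2 ± √((2)² - 4·(-1)))/2 = (-2 ± √(8))/2
  = -1 + √2,  -1 - √2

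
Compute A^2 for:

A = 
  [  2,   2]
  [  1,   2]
A² = A·A:
A²[1,1] = (2)(2) + (2)(1) = 6
A²[1,2] = (2)(2) + (2)(2) = 8
A²[2,1] = (1)(2) + (2)(1) = 4
A²[2,2] = (1)(2) + (2)(2) = 6
A² = 
  [  6,   8]
  [  4,   6]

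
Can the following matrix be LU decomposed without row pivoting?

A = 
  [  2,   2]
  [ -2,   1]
Yes.
A[1,1] = 2 ≠ 0, so Gaussian elimination proceeds without a row swap: multiplier ℓ₂₁ = (-2)/(2) = -1, and U[2,2] = 1 - (-1)(2) = 3.
L = 
  [  1,   0]
  [ -1,   1]
U = 
  [  2,   2]
  [  0,   3]
Check row 2 of LU: [(-1)(2), (-1)(2) + 3] = [-2, 1] = row 2 of A ✓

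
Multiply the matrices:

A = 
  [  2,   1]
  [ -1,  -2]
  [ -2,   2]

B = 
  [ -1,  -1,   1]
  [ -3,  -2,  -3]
AB = 
  [ -5,  -4,  -1]
  [  7,   5,   5]
  [ -4,  -2,  -8]

A is 3×2 and B is 2×3, so AB is 3×3. Each entry is (row of A)·(column of B):
AB[1,1] = (2)(-1) + (1)(-3) = -5
AB[1,2] = (2)(-1) + (1)(-2) = -4
AB[1,3] = (2)(1) + (1)(-3) = -1
AB[2,1] = (-1)(-1) + (-2)(-3) = 7
AB[2,2] = (-1)(-1) + (-2)(-2) = 5
AB[2,3] = (-1)(1) + (-2)(-3) = 5
AB[3,1] = (-2)(-1) + (2)(-3) = -4
AB[3,2] = (-2)(-1) + (2)(-2) = -2
AB[3,3] = (-2)(1) + (2)(-3) = -8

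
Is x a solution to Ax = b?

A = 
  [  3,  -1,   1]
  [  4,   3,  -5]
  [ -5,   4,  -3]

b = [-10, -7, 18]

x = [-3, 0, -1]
Yes

Ax = [-10, -7, 18] = b ✓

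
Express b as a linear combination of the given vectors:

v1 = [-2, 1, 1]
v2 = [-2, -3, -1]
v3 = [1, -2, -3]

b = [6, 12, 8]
c1 = -1, c2 = -3, c3 = -2

b = -1·v1 + -3·v2 + -2·v3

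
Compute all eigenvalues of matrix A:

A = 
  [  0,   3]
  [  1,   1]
λ = (1 + √13)/2, (1 - √13)/2  (≈ 2.303, -1.303)

tr(A) = 1, det(A) = -3
Characteristic polynomial: λ² - tr(A)λ + det(A) = λ² - λ - 3
λ² - λ - 3 = 0  ⇒  λ = (1 ± √((-1)² - 4·(-3)))/2 = (1 ± √(13))/2
  = (1 + √13)/2,  (1 - √13)/2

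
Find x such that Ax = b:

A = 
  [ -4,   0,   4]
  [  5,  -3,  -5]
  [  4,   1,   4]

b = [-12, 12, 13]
Row reduce the augmented matrix [A|b]:
R2 → R2 + (5/4)·R1
R3 → R3 + (1)·R1
R3 → R3 + (1/3)·R2
REF = 
  [ -4,   0,   4, -12]
  [  0,  -3,   0,  -3]
  [  0,   0,   8,   0]

Back-substitution:
x₃ = 0 / 8 = 0
x₂ = (-3 - (0)(0)) / (-3) = 1
x₁ = (-12 - (0)(1) - (4)(0)) / (-4) = 3

x = [3, 1, 0]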